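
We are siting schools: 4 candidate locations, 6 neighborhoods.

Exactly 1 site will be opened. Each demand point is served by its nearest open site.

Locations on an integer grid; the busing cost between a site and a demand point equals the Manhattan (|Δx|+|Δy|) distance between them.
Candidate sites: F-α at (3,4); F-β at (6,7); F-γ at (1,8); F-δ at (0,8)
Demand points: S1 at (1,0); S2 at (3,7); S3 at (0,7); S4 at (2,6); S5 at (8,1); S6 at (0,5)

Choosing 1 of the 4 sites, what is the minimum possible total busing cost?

30

Open {F-α}.
  S1→F-α 6, S2→F-α 3, S3→F-α 6, S4→F-α 3, S5→F-α 8, S6→F-α 4  ⇒ total 30.
Compare {F-γ}: total 34.
Compare {F-δ}: total 36.
No size-1 selection does better; minimum is 30.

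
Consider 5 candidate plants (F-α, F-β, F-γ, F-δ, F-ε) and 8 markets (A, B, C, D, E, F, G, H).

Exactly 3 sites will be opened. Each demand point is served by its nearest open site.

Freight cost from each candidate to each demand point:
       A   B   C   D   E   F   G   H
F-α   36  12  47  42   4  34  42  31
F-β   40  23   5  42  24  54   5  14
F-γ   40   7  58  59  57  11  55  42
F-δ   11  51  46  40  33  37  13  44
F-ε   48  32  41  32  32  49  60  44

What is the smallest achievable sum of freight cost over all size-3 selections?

117

Open {F-β, F-γ, F-δ}.
  A→F-δ 11, B→F-γ 7, C→F-β 5, D→F-δ 40, E→F-β 24, F→F-γ 11, G→F-β 5, H→F-β 14  ⇒ total 117.
Compare {F-α, F-β, F-γ}: total 124.
Compare {F-α, F-β, F-δ}: total 125.
No size-3 selection does better; minimum is 117.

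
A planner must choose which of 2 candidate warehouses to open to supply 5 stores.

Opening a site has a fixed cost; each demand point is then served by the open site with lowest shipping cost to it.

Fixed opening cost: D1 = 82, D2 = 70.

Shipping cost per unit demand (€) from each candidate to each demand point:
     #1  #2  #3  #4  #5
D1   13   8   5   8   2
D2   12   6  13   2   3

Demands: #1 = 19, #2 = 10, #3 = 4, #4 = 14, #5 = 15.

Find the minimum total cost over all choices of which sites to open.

483

Open {D2}: assign each demand point to its cheapest open site.
  #1→D2 19×12=228, #2→D2 10×6=60, #3→D2 4×13=52, #4→D2 14×2=28, #5→D2 15×3=45
  shipping cost 413, fixed 70 → total 483.
Compare {D1, D2}: shipping cost 366 + fixed 152 = 518.
Compare {D1}: shipping cost 489 + fixed 82 = 571.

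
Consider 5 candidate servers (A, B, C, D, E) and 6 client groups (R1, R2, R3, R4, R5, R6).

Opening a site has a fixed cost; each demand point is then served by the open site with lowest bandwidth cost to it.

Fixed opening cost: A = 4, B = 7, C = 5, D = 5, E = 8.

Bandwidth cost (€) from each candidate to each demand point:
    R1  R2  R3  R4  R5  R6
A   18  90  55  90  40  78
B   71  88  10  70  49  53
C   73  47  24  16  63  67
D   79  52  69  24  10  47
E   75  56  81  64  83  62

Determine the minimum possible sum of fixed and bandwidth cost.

Open {A, B, C, D}: assign each demand point to its cheapest open site.
  R1→A 18, R2→C 47, R3→B 10, R4→C 16, R5→D 10, R6→D 47
  bandwidth cost 148, fixed 21 → total 169.
Compare {A, C, D}: bandwidth cost 162 + fixed 14 = 176.
Compare {A, B, D}: bandwidth cost 161 + fixed 16 = 177.
Compare {A, B, C, D, E}: bandwidth cost 148 + fixed 29 = 177.
All other subsets cost ≥ 176. Minimum total cost: 169.

169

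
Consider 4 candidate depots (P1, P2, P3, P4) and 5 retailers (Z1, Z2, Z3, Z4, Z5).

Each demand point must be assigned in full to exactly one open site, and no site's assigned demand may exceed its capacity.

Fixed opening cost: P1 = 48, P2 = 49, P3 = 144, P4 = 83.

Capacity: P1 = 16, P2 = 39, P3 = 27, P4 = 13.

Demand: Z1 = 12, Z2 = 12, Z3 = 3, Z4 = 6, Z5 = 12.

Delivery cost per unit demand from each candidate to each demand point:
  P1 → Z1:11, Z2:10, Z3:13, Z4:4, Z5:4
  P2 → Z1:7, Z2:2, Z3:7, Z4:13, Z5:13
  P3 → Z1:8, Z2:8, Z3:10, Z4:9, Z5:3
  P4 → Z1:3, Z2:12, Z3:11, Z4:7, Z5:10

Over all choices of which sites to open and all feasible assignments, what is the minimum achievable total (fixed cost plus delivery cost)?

Open {P1, P2}; cheapest assignment that respects the capacities:
  P1 (cap 16, load 12): Z5 — cost 12×4 = 48
  P2 (cap 39, load 33): Z1, Z2, Z3, Z4 — cost 12×7 + 12×2 + 3×7 + 6×13 = 207
  Shipping 255, fixed 97 → total 352.
  Any other capacity-feasible assignment to {P1, P2} ships for at least 255.
Compare {P1, P2, P4}: its best feasible assignment gives total 387.
Compare {P2, P3}: its best feasible assignment gives total 412.
Every other set of open sites that can feasibly serve all demand totals ≥ 387 even under its best assignment. Minimum: 352.

352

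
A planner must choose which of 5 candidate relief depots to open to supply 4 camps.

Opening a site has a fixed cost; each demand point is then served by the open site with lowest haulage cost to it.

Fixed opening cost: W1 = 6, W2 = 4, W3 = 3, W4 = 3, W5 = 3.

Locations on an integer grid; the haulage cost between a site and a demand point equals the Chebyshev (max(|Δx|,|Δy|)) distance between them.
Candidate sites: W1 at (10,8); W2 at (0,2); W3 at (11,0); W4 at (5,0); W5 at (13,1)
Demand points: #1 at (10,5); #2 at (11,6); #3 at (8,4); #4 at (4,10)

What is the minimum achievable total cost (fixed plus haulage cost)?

21

Open {W1}: assign each demand point to its cheapest open site.
  #1→W1 3, #2→W1 2, #3→W1 4, #4→W1 6
  haulage cost 15, fixed 6 → total 21.
Compare {W1, W3}: haulage cost 15 + fixed 9 = 24.
Compare {W1, W4}: haulage cost 15 + fixed 9 = 24.
Compare {W1, W5}: haulage cost 15 + fixed 9 = 24.
All other subsets cost ≥ 24. Minimum total cost: 21.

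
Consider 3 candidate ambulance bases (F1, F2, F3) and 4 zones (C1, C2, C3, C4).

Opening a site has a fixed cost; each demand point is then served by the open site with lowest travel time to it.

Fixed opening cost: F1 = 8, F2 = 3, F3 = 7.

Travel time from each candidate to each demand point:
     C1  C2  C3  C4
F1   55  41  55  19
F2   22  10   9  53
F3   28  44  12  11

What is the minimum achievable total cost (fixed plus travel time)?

62

Open {F2, F3}: assign each demand point to its cheapest open site.
  C1→F2 22, C2→F2 10, C3→F2 9, C4→F3 11
  travel time 52, fixed 10 → total 62.
Compare {F1, F2, F3}: travel time 52 + fixed 18 = 70.
Compare {F1, F2}: travel time 60 + fixed 11 = 71.
Compare {F2}: travel time 94 + fixed 3 = 97.
All other subsets cost ≥ 70. Minimum total cost: 62.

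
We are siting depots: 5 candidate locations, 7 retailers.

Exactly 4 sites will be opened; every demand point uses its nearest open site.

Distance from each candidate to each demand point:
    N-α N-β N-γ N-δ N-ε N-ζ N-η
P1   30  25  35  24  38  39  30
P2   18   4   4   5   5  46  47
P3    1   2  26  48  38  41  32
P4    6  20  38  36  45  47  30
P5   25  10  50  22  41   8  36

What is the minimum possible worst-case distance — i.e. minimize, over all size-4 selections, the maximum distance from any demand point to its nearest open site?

Open {P1, P2, P3, P5}.
  Farthest demand point is N-η at distance 30 (to P1); all others are ≤ 30.
With {P1, P2, P4, P5} the worst case is 30.
With {P2, P3, P4, P5} the worst case is 30.
No size-4 selection achieves below 30.

30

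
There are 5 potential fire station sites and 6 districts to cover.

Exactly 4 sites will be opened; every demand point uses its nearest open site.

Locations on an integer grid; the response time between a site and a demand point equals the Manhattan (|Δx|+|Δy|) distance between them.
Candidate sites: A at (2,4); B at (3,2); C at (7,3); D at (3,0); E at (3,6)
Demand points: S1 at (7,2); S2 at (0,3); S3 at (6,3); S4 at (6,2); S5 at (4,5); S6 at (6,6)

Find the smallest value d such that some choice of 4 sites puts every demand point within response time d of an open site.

3

Open {A, B, C, E}.
  Farthest demand point is S2 at response time 3 (to A); all others are ≤ 3.
With {A, C, D, E} the worst case is 3.
With {A, B, C, D} the worst case is 4.
No size-4 selection achieves below 3.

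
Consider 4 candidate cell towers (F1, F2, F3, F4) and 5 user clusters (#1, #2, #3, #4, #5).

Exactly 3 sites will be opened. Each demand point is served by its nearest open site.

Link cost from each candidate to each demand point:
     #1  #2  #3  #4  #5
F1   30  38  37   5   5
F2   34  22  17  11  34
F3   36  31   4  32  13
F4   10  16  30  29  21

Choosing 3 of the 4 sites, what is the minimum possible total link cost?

40

Open {F1, F3, F4}.
  #1→F4 10, #2→F4 16, #3→F3 4, #4→F1 5, #5→F1 5  ⇒ total 40.
Compare {F1, F2, F4}: total 53.
Compare {F2, F3, F4}: total 54.
No size-3 selection does better; minimum is 40.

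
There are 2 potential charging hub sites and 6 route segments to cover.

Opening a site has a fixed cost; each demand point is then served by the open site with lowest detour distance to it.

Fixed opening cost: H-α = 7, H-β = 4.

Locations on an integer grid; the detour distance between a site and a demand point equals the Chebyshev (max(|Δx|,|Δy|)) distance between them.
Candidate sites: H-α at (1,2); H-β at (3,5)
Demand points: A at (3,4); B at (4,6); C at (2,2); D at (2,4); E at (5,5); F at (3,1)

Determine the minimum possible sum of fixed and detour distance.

Open {H-β}: assign each demand point to its cheapest open site.
  A→H-β 1, B→H-β 1, C→H-β 3, D→H-β 1, E→H-β 2, F→H-β 4
  detour distance 12, fixed 4 → total 16.
Compare {H-α, H-β}: detour distance 8 + fixed 11 = 19.
Compare {H-α}: detour distance 15 + fixed 7 = 22.

16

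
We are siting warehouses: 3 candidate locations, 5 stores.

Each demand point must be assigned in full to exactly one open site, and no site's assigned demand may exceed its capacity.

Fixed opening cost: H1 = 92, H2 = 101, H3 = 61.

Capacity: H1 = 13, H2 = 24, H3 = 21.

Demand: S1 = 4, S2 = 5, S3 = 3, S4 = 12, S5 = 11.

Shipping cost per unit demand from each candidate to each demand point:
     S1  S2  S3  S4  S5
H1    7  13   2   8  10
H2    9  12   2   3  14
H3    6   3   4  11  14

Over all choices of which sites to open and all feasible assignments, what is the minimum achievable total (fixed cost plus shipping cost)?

397

Open {H2, H3}; cheapest assignment that respects the capacities:
  H2 (cap 24, load 15): S3, S4 — cost 3×2 + 12×3 = 42
  H3 (cap 21, load 20): S1, S2, S5 — cost 4×6 + 5×3 + 11×14 = 193
  Shipping 235, fixed 162 → total 397.
  Any other capacity-feasible assignment to {H2, H3} ships for at least 235.
Compare {H1, H2}: its best feasible assignment gives total 441.
Compare {H1, H2, H3}: its best feasible assignment gives total 445.
Every other set of open sites that can feasibly serve all demand totals ≥ 441 even under its best assignment. Minimum: 397.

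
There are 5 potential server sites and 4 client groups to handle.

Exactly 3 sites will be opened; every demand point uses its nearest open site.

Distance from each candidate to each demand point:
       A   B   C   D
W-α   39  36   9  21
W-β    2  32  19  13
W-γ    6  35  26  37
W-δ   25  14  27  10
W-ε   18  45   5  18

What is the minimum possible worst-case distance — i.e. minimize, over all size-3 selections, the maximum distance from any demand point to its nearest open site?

Open {W-α, W-β, W-δ}.
  Farthest demand point is B at distance 14 (to W-δ); all others are ≤ 14.
With {W-α, W-γ, W-δ} the worst case is 14.
With {W-β, W-δ, W-ε} the worst case is 14.
No size-3 selection achieves below 14.

14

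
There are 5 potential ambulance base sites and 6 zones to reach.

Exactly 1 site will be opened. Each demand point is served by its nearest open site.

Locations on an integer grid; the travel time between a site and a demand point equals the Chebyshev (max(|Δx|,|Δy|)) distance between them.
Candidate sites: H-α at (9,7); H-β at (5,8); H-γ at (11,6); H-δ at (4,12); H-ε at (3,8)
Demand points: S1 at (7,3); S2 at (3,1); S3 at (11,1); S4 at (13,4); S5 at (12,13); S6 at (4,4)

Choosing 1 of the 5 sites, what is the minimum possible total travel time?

31

Open {H-α}.
  S1→H-α 4, S2→H-α 6, S3→H-α 6, S4→H-α 4, S5→H-α 6, S6→H-α 5  ⇒ total 31.
Compare {H-γ}: total 33.
Compare {H-β}: total 38.
No size-1 selection does better; minimum is 31.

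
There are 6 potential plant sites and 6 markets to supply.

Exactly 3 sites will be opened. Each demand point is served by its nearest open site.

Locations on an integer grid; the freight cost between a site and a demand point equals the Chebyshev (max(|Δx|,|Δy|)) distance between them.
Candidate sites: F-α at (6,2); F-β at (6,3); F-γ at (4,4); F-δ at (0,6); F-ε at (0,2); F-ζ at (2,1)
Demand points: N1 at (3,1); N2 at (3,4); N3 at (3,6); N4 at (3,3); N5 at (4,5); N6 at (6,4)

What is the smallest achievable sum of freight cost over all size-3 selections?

7

Open {F-β, F-γ, F-ζ}.
  N1→F-ζ 1, N2→F-γ 1, N3→F-γ 2, N4→F-γ 1, N5→F-γ 1, N6→F-β 1  ⇒ total 7.
Compare {F-α, F-γ, F-ζ}: total 8.
Compare {F-γ, F-δ, F-ζ}: total 8.
No size-3 selection does better; minimum is 7.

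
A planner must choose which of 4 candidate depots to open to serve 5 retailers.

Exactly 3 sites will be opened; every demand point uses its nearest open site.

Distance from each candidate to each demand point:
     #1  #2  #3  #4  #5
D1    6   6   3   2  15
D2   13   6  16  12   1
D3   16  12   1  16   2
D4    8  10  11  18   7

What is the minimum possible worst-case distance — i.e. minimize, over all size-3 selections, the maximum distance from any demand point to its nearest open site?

Open {D1, D2, D3}.
  Farthest demand point is #1 at distance 6 (to D1); all others are ≤ 6.
With {D1, D2, D4} the worst case is 6.
With {D1, D3, D4} the worst case is 6.
No size-3 selection achieves below 6.

6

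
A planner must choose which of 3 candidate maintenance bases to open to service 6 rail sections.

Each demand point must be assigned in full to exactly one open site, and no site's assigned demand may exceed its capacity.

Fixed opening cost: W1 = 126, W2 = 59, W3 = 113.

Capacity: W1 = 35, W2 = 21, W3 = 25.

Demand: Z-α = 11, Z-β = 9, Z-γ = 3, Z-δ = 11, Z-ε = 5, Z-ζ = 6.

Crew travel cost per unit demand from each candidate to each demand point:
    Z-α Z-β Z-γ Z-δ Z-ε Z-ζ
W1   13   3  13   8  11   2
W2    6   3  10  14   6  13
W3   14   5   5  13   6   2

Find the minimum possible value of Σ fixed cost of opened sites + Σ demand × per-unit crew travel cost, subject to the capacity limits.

Open {W1, W2}; cheapest assignment that respects the capacities:
  W1 (cap 35, load 26): Z-β, Z-δ, Z-ζ — cost 9×3 + 11×8 + 6×2 = 127
  W2 (cap 21, load 19): Z-α, Z-γ, Z-ε — cost 11×6 + 3×10 + 5×6 = 126
  Shipping 253, fixed 185 → total 438.
  Any other capacity-feasible assignment to {W1, W2} ships for at least 253.
Compare {W2, W3}: its best feasible assignment gives total 465.
Compare {W1, W2, W3}: its best feasible assignment gives total 536.
Every other set of open sites that can feasibly serve all demand totals ≥ 465 even under its best assignment. Minimum: 438.

438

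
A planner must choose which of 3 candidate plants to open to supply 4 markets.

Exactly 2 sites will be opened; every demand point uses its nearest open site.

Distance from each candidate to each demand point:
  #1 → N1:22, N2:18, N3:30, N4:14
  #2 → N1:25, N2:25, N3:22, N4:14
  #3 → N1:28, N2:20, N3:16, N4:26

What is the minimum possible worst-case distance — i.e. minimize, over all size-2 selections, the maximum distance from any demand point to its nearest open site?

Open {#1, #2}.
  Farthest demand point is N1 at distance 22 (to #1); all others are ≤ 22.
With {#1, #3} the worst case is 22.
With {#2, #3} the worst case is 25.
No size-2 selection achieves below 22.

22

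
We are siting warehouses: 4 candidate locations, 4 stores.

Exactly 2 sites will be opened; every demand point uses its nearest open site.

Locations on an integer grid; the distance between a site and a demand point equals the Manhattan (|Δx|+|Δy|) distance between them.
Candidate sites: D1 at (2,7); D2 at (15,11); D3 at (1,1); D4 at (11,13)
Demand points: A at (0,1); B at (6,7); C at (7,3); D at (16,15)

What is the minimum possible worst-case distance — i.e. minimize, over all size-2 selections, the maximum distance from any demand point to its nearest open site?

9

Open {D1, D2}.
  Farthest demand point is C at distance 9 (to D1); all others are ≤ 9.
With {D1, D4} the worst case is 9.
With {D2, D3} the worst case is 11.
No size-2 selection achieves below 9.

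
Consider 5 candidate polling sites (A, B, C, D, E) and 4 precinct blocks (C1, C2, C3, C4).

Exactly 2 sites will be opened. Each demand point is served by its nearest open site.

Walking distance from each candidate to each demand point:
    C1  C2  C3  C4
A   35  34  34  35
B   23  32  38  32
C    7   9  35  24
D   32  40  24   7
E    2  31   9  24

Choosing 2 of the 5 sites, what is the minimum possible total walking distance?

Open {C, E}.
  C1→E 2, C2→C 9, C3→E 9, C4→C 24  ⇒ total 44.
Compare {C, D}: total 47.
Compare {D, E}: total 49.
No size-2 selection does better; minimum is 44.

44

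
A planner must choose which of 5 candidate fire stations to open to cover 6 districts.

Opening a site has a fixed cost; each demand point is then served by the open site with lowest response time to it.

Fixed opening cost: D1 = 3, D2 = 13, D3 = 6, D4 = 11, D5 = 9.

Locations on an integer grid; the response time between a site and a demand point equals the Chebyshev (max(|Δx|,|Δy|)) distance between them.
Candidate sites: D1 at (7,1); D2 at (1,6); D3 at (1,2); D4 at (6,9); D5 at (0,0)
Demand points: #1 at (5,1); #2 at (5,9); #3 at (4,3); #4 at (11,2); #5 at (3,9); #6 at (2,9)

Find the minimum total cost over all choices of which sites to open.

Open {D1, D4}: assign each demand point to its cheapest open site.
  #1→D1 2, #2→D4 1, #3→D1 3, #4→D1 4, #5→D4 3, #6→D4 4
  response time 17, fixed 14 → total 31.
Compare {D1, D2}: response time 19 + fixed 16 = 35.
Compare {D1}: response time 33 + fixed 3 = 36.
Compare {D1, D3, D4}: response time 17 + fixed 20 = 37.
All other subsets cost ≥ 35. Minimum total cost: 31.

31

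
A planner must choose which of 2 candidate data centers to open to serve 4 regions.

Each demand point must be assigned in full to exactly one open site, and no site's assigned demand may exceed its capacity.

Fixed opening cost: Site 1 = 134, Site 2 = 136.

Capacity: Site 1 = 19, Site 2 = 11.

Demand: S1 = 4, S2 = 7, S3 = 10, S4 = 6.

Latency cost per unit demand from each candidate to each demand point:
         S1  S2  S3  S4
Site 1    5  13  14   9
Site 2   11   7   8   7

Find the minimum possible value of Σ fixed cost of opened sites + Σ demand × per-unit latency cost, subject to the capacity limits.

Open {Site 1, Site 2}; cheapest assignment that respects the capacities:
  Site 1 (cap 19, load 17): S1, S2, S4 — cost 4×5 + 7×13 + 6×9 = 165
  Site 2 (cap 11, load 10): S3 — cost 10×8 = 80
  Shipping 245, fixed 270 → total 515.
  Any other capacity-feasible assignment to {Site 1, Site 2} ships for at least 245.
Total demand is 27 and no other set of sites has combined capacity ≥ 27, so {Site 1, Site 2} is the only feasible choice of open sites. Minimum: 515.

515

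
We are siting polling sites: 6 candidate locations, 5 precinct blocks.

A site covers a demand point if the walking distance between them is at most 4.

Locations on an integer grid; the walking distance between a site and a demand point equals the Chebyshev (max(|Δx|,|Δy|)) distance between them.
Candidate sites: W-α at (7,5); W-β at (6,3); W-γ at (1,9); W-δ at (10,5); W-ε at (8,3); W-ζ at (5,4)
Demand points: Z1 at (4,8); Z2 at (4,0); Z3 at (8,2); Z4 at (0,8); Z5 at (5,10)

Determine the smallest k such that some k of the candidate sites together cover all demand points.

Coverage sets (demand points within 4 of each site):
  W-α: {Z1, Z3}
  W-β: {Z2, Z3}
  W-γ: {Z1, Z4, Z5}
  W-δ: {Z3}
  W-ε: {Z2, Z3}
  W-ζ: {Z1, Z2, Z3}
No single site covers all 5 demand points.
But {W-β, W-γ} covers everything, so the minimum is 2.

2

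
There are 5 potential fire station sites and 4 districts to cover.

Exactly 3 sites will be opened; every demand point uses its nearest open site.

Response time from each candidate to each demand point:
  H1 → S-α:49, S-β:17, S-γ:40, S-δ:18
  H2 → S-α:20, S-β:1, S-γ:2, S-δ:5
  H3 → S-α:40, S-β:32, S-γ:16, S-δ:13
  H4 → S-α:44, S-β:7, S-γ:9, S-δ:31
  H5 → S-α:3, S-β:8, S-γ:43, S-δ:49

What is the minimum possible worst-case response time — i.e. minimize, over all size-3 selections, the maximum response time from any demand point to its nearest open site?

5

Open {H1, H2, H5}.
  Farthest demand point is S-δ at response time 5 (to H2); all others are ≤ 5.
With {H2, H3, H5} the worst case is 5.
With {H2, H4, H5} the worst case is 5.
No size-3 selection achieves below 5.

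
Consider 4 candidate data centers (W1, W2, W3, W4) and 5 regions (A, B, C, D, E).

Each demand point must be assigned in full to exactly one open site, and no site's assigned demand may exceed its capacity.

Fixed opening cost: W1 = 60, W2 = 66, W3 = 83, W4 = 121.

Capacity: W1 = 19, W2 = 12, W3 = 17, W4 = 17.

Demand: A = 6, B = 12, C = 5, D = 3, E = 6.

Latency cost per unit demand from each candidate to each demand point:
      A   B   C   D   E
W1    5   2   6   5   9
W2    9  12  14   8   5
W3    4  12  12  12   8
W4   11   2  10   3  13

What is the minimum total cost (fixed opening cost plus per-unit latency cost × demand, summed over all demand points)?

305

Open {W1, W3}; cheapest assignment that respects the capacities:
  W1 (cap 19, load 17): B, C — cost 12×2 + 5×6 = 54
  W3 (cap 17, load 15): A, D, E — cost 6×4 + 3×12 + 6×8 = 108
  Shipping 162, fixed 143 → total 305.
  Any other capacity-feasible assignment to {W1, W3} ships for at least 162.
Compare {W1, W4}: its best feasible assignment gives total 328.
Compare {W1, W2, W3}: its best feasible assignment gives total 341.
Every other set of open sites that can feasibly serve all demand totals ≥ 328 even under its best assignment. Minimum: 305.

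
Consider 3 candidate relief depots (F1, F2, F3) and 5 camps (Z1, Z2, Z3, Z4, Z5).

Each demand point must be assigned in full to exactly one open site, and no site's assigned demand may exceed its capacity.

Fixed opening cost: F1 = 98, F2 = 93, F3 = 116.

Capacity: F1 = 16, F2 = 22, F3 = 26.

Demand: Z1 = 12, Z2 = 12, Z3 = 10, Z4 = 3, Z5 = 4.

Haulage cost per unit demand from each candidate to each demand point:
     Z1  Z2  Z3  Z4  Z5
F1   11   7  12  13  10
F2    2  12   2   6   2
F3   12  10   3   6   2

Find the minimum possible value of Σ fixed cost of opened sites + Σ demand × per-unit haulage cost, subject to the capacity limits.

399

Open {F2, F3}; cheapest assignment that respects the capacities:
  F2 (cap 22, load 22): Z1, Z3 — cost 12×2 + 10×2 = 44
  F3 (cap 26, load 19): Z2, Z4, Z5 — cost 12×10 + 3×6 + 4×2 = 146
  Shipping 190, fixed 209 → total 399.
  Any other capacity-feasible assignment to {F2, F3} ships for at least 190.
Compare {F1, F2, F3}: its best feasible assignment gives total 461.
Compare {F1, F3}: its best feasible assignment gives total 519.
Every other set of open sites that can feasibly serve all demand totals ≥ 461 even under its best assignment. Minimum: 399.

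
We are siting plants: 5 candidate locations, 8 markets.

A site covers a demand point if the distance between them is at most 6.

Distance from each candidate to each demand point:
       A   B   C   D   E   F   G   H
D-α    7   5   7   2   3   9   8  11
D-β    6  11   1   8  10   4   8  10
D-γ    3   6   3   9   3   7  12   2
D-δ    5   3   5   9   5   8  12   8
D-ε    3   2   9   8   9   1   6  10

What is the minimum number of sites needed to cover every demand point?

Coverage sets (demand points within 6 of each site):
  D-α: {B, D, E}
  D-β: {A, C, F}
  D-γ: {A, B, C, E, H}
  D-δ: {A, B, C, E}
  D-ε: {A, B, F, G}
No 2 sites suffice: every size-2 union leaves at least one demand point uncovered.
But {D-α, D-γ, D-ε} covers everything, so the minimum is 3.

3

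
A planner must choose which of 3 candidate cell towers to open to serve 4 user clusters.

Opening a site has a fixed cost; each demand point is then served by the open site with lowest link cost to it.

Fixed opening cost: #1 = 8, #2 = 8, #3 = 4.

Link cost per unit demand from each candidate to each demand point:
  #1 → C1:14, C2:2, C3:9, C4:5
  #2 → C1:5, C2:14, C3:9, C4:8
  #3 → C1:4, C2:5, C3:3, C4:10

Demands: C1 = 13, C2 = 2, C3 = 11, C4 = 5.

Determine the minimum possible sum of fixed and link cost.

126

Open {#1, #3}: assign each demand point to its cheapest open site.
  C1→#3 13×4=52, C2→#1 2×2=4, C3→#3 11×3=33, C4→#1 5×5=25
  link cost 114, fixed 12 → total 126.
Compare {#1, #2, #3}: link cost 114 + fixed 20 = 134.
Compare {#2, #3}: link cost 135 + fixed 12 = 147.
Compare {#3}: link cost 145 + fixed 4 = 149.
All other subsets cost ≥ 134. Minimum total cost: 126.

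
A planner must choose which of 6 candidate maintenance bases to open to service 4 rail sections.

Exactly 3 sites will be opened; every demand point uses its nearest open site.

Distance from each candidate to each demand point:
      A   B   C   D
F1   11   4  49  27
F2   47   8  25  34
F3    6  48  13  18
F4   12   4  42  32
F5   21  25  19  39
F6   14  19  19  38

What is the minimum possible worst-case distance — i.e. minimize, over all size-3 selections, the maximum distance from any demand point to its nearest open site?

18

Open {F1, F2, F3}.
  Farthest demand point is D at distance 18 (to F3); all others are ≤ 18.
With {F1, F3, F4} the worst case is 18.
With {F1, F3, F5} the worst case is 18.
No size-3 selection achieves below 18.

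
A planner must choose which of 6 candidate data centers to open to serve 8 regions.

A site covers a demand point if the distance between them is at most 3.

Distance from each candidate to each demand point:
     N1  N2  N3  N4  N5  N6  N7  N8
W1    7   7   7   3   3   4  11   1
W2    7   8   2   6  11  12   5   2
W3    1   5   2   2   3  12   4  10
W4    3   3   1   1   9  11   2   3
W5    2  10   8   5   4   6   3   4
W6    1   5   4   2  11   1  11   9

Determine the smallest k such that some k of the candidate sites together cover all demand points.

3

Coverage sets (demand points within 3 of each site):
  W1: {N4, N5, N8}
  W2: {N3, N8}
  W3: {N1, N3, N4, N5}
  W4: {N1, N2, N3, N4, N7, N8}
  W5: {N1, N7}
  W6: {N1, N4, N6}
No 2 sites suffice: every size-2 union leaves at least one demand point uncovered.
But {W1, W4, W6} covers everything, so the minimum is 3.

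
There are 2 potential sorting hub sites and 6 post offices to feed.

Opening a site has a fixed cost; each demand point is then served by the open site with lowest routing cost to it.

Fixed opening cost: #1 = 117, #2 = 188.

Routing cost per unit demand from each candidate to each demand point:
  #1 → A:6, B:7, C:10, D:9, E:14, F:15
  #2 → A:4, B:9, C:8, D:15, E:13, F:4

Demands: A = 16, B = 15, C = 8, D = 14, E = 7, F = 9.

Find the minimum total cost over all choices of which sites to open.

Open {#1}: assign each demand point to its cheapest open site.
  A→#1 16×6=96, B→#1 15×7=105, C→#1 8×10=80, D→#1 14×9=126, E→#1 7×14=98, F→#1 9×15=135
  routing cost 640, fixed 117 → total 757.
Compare {#2}: routing cost 600 + fixed 188 = 788.
Compare {#1, #2}: routing cost 486 + fixed 305 = 791.

757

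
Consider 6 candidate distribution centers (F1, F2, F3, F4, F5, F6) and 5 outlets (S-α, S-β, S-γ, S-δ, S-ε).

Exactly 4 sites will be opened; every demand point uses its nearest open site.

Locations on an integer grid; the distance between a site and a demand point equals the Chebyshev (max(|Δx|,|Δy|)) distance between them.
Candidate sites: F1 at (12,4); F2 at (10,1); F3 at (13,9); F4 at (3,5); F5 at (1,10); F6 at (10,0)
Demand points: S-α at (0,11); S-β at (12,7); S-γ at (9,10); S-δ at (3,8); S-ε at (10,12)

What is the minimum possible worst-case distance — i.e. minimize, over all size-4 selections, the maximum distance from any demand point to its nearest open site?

Open {F1, F2, F3, F5}.
  Farthest demand point is S-γ at distance 4 (to F3); all others are ≤ 4.
With {F1, F3, F4, F5} the worst case is 4.
With {F1, F3, F5, F6} the worst case is 4.
No size-4 selection achieves below 4.

4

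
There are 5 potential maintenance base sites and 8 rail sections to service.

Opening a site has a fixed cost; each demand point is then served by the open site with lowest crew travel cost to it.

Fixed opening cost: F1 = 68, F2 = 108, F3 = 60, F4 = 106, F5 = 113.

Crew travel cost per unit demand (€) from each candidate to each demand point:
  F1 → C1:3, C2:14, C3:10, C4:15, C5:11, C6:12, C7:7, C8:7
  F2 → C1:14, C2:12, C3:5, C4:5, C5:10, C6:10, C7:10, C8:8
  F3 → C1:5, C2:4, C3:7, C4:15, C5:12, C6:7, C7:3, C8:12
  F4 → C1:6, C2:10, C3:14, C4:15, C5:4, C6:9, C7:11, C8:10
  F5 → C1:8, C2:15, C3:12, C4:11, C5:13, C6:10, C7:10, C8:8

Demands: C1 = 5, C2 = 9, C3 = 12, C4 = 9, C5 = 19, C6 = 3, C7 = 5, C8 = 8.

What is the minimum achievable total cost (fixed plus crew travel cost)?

Open {F2, F3, F4}: assign each demand point to its cheapest open site.
  C1→F3 5×5=25, C2→F3 9×4=36, C3→F2 12×5=60, C4→F2 9×5=45, C5→F4 19×4=76, C6→F3 3×7=21, C7→F3 5×3=15, C8→F2 8×8=64
  crew travel cost 342, fixed 274 → total 616.
Compare {F2, F3}: crew travel cost 456 + fixed 168 = 624.
Compare {F3, F4}: crew travel cost 472 + fixed 166 = 638.
Compare {F2, F4}: crew travel cost 442 + fixed 214 = 656.
All other subsets cost ≥ 624. Minimum total cost: 616.

616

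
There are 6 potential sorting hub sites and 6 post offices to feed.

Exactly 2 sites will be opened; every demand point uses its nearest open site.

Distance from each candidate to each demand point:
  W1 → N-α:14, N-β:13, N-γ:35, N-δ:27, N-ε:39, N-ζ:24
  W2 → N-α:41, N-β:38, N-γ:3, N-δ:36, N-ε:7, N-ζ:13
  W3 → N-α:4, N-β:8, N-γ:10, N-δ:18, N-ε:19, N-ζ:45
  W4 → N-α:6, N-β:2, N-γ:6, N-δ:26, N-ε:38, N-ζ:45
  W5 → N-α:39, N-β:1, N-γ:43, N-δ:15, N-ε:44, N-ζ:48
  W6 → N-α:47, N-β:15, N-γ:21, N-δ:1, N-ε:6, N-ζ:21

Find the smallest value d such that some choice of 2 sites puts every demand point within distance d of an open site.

Open {W2, W3}.
  Farthest demand point is N-δ at distance 18 (to W3); all others are ≤ 18.
With {W1, W6} the worst case is 21.
With {W3, W6} the worst case is 21.
No size-2 selection achieves below 18.

18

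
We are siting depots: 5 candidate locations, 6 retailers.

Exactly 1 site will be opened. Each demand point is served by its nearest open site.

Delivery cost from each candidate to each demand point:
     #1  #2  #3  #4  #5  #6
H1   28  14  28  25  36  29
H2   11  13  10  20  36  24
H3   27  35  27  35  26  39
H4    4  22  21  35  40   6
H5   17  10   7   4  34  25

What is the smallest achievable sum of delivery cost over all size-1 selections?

97

Open {H5}.
  #1→H5 17, #2→H5 10, #3→H5 7, #4→H5 4, #5→H5 34, #6→H5 25  ⇒ total 97.
Compare {H2}: total 114.
Compare {H4}: total 128.
No size-1 selection does better; minimum is 97.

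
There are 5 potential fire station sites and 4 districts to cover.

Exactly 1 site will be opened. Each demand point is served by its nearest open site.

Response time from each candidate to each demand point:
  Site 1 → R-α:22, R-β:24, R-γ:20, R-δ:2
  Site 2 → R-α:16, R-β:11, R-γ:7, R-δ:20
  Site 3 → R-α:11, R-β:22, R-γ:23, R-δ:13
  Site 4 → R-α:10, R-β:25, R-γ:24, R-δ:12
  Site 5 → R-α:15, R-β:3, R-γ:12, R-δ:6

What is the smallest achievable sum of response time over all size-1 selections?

Open {Site 5}.
  R-α→Site 5 15, R-β→Site 5 3, R-γ→Site 5 12, R-δ→Site 5 6  ⇒ total 36.
Compare {Site 2}: total 54.
Compare {Site 1}: total 68.
No size-1 selection does better; minimum is 36.

36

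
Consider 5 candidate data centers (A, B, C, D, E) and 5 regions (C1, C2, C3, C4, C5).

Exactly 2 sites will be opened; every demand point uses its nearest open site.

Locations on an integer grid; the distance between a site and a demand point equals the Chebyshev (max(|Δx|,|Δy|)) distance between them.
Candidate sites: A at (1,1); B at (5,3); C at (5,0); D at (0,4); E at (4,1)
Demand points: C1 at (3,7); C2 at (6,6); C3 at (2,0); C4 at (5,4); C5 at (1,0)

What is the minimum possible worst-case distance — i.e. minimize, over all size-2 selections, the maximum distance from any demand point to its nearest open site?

Open {A, B}.
  Farthest demand point is C1 at distance 4 (to B); all others are ≤ 4.
With {B, C} the worst case is 4.
With {B, D} the worst case is 4.
No size-2 selection achieves below 4.

4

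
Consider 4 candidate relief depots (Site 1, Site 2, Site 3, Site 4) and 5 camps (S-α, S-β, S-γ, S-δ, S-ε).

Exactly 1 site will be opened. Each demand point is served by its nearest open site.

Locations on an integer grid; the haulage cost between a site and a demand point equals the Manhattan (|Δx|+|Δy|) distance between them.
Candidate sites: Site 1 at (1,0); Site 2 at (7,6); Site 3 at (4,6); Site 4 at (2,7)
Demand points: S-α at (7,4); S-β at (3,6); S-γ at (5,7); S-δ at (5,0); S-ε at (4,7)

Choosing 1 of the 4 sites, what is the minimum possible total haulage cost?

16

Open {Site 3}.
  S-α→Site 3 5, S-β→Site 3 1, S-γ→Site 3 2, S-δ→Site 3 7, S-ε→Site 3 1  ⇒ total 16.
Compare {Site 2}: total 21.
Compare {Site 4}: total 25.
No size-1 selection does better; minimum is 16.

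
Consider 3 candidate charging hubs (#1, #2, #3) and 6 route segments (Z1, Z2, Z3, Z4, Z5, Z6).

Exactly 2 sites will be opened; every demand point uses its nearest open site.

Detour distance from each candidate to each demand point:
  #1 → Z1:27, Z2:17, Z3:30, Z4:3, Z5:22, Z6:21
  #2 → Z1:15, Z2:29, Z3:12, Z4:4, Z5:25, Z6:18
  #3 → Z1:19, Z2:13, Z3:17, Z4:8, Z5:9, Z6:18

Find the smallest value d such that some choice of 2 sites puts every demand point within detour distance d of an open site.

Open {#2, #3}.
  Farthest demand point is Z6 at detour distance 18 (to #2); all others are ≤ 18.
With {#1, #3} the worst case is 19.
With {#1, #2} the worst case is 22.
No size-2 selection achieves below 18.

18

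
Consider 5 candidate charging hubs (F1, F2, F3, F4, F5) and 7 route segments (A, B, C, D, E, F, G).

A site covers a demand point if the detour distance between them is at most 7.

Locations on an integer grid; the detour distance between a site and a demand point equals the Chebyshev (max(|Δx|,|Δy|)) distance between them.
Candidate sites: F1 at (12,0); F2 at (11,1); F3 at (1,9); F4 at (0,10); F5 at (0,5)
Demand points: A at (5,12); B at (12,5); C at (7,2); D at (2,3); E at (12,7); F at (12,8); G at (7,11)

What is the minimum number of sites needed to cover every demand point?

Coverage sets (demand points within 7 of each site):
  F1: {B, C, E}
  F2: {B, C, E, F}
  F3: {A, C, D, G}
  F4: {A, D, G}
  F5: {A, C, D, G}
No single site covers all 7 demand points.
But {F2, F3} covers everything, so the minimum is 2.

2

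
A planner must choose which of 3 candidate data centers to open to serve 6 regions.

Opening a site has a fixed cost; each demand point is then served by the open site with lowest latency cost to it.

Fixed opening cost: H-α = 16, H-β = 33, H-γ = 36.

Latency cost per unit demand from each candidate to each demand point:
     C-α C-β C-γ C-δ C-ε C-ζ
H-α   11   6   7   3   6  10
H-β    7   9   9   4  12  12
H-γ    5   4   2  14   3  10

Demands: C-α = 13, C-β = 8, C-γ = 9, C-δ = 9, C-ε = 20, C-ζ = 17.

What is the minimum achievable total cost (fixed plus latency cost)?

424

Open {H-α, H-γ}: assign each demand point to its cheapest open site.
  C-α→H-γ 13×5=65, C-β→H-γ 8×4=32, C-γ→H-γ 9×2=18, C-δ→H-α 9×3=27, C-ε→H-γ 20×3=60, C-ζ→H-α 17×10=170
  latency cost 372, fixed 52 → total 424.
Compare {H-β, H-γ}: latency cost 381 + fixed 69 = 450.
Compare {H-α, H-β, H-γ}: latency cost 372 + fixed 85 = 457.
Compare {H-γ}: latency cost 471 + fixed 36 = 507.
All other subsets cost ≥ 450. Minimum total cost: 424.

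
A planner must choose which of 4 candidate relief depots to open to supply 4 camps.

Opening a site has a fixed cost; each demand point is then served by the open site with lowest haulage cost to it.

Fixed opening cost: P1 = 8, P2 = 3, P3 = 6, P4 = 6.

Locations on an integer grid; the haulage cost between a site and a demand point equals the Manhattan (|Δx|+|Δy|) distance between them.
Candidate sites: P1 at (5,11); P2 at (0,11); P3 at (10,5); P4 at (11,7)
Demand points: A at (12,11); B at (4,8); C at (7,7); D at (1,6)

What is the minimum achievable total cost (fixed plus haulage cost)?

Open {P2, P4}: assign each demand point to its cheapest open site.
  A→P4 5, B→P2 7, C→P4 4, D→P2 6
  haulage cost 22, fixed 9 → total 31.
Compare {P1}: haulage cost 26 + fixed 8 = 34.
Compare {P4}: haulage cost 28 + fixed 6 = 34.
Compare {P1, P2}: haulage cost 23 + fixed 11 = 34.
All other subsets cost ≥ 34. Minimum total cost: 31.

31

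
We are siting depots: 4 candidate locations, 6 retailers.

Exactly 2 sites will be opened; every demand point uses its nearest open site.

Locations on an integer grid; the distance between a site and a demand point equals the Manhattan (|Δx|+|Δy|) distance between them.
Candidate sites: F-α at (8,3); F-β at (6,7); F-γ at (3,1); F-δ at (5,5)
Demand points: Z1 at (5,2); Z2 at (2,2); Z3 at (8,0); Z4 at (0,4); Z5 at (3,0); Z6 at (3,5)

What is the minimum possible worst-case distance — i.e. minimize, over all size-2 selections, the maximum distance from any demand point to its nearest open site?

6

Open {F-α, F-γ}.
  Farthest demand point is Z4 at distance 6 (to F-γ); all others are ≤ 6.
With {F-β, F-γ} the worst case is 6.
With {F-γ, F-δ} the worst case is 6.
No size-2 selection achieves below 6.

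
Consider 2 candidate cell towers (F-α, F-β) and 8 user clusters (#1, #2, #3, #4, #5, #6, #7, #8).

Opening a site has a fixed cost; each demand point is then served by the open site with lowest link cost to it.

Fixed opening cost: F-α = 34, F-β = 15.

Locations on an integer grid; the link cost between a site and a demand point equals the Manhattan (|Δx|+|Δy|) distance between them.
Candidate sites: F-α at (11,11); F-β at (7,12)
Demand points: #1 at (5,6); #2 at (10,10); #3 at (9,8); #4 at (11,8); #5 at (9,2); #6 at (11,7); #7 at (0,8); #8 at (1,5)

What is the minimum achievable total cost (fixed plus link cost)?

87

Open {F-β}: assign each demand point to its cheapest open site.
  #1→F-β 8, #2→F-β 5, #3→F-β 6, #4→F-β 8, #5→F-β 12, #6→F-β 9, #7→F-β 11, #8→F-β 13
  link cost 72, fixed 15 → total 87.
Compare {F-α}: link cost 66 + fixed 34 = 100.
Compare {F-α, F-β}: link cost 57 + fixed 49 = 106.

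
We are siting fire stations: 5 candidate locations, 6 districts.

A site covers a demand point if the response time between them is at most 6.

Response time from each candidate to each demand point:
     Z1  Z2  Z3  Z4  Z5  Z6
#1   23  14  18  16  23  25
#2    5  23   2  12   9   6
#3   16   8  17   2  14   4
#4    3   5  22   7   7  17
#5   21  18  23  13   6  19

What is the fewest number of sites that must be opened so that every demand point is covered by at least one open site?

Coverage sets (demand points within 6 of each site):
  #1: {}
  #2: {Z1, Z3, Z6}
  #3: {Z4, Z6}
  #4: {Z1, Z2}
  #5: {Z5}
No 3 sites suffice: every size-3 union leaves at least one demand point uncovered.
But {#2, #3, #4, #5} covers everything, so the minimum is 4.

4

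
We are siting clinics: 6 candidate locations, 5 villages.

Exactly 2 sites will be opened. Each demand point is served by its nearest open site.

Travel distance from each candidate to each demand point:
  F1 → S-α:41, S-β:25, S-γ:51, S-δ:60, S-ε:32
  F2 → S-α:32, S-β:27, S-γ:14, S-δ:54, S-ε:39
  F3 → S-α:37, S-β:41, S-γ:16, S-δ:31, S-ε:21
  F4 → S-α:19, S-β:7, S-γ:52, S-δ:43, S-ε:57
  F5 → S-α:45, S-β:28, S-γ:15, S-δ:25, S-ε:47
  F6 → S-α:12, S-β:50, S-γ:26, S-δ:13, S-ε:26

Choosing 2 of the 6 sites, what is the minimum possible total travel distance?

84

Open {F4, F6}.
  S-α→F6 12, S-β→F4 7, S-γ→F6 26, S-δ→F6 13, S-ε→F6 26  ⇒ total 84.
Compare {F2, F6}: total 92.
Compare {F3, F4}: total 94.
No size-2 selection does better; minimum is 84.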